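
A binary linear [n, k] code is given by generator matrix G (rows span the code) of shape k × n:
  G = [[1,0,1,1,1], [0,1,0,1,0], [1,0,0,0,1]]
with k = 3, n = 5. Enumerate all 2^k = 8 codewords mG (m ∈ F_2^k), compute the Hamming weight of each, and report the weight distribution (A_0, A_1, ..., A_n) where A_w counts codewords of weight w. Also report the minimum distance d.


Weight distribution: A_0 = 1, A_2 = 4, A_4 = 3. Minimum distance d = 2.

Enumerate all 2^3 = 8 messages m ∈ F_2^3.
For each, compute codeword c = mG in F_2^5, then tally its weight.
  m = 000 → c = 00000, weight = 0.
  m = 100 → c = 10111, weight = 4.
  m = 010 → c = 01010, weight = 2.
  m = 110 → c = 11101, weight = 4.
  m = 001 → c = 10001, weight = 2.
  m = 101 → c = 00110, weight = 2.
  m = 011 → c = 11011, weight = 4.
  m = 111 → c = 01100, weight = 2.
Tally weights:
  weight 0: 1 codewords.
  weight 2: 4 codewords.
  weight 4: 3 codewords.
Minimum distance d = smallest w > 0 with A_w > 0 = 2.
Sanity: Σ A_w = 8 = 2^3 = 8 ✓.


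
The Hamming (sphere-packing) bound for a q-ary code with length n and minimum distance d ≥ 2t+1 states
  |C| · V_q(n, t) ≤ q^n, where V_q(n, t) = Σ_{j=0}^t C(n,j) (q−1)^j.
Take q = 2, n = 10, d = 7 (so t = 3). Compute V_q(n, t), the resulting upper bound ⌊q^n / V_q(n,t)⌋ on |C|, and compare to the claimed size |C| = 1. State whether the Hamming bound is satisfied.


V_q(n, t) = 176, q^n = 1024, Hamming bound = 5, |C| = 1 ≤ bound (satisfied).

Step 1: Compute V_q(n, t) = Σ_{j=0}^3 C(n, j) (q−1)^j.
  j = 0: C(10,0)·(1)^0 = 1·1 = 1.
  j = 1: C(10,1)·(1)^1 = 10·1 = 10.
  j = 2: C(10,2)·(1)^2 = 45·1 = 45.
  j = 3: C(10,3)·(1)^3 = 120·1 = 120.
  V_q(n, t) = 1 + 10 + 45 + 120 = 176.
Step 2: q^n = 2^10 = 1024.
Step 3: Hamming bound ⌊q^n / V_q(n,t)⌋ = ⌊1024/176⌋ = 5.
Step 4: Compare |C| = 1 to 5: satisfied.
The claimed |C| lies below the Hamming bound.


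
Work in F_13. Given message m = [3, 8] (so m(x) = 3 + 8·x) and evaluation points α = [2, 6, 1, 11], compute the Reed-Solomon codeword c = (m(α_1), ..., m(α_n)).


c = [6, 12, 11, 0]

Message polynomial: m(x) = 3 + 8·x (mod 13).
For each evaluation point α_i, compute m(α_i) mod 13:
  α_1 = 2: Horner steps 8 → 6, so m(2) = 6.
  α_2 = 6: Horner steps 8 → 12, so m(6) = 12.
  α_3 = 1: Horner steps 8 → 11, so m(1) = 11.
  α_4 = 11: Horner steps 8 → 0, so m(11) = 0.
Codeword c = [6, 12, 11, 0] ∈ F_13^4.


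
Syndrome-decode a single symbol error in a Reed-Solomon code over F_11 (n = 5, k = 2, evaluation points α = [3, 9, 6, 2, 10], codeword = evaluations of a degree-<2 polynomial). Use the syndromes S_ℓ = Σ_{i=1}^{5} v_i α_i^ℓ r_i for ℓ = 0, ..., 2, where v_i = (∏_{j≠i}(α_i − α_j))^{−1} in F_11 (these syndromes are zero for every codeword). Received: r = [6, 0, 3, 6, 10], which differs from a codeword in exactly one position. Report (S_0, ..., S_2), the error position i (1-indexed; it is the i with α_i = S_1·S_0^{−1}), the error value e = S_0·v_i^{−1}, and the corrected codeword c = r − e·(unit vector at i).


S = (8, 5, 10), error at position 4, error magnitude e = 10, c = [6, 0, 3, 7, 10].

Step 1: column multipliers v_i = (∏_{j≠i}(α_i − α_j))^{−1} mod 11.
  i = 1 (α = 3): (3−9)(3−6)(3−2)(3−10) = (−6)·(−3)·1·(−7) = −126 ≡ 6, so v_1 = 6^{−1} = 2 (mod 11).
  i = 2 (α = 9): (9−3)(9−6)(9−2)(9−10) = 6·3·7·(−1) = −126 ≡ 6, so v_2 = 6^{−1} = 2 (mod 11).
  i = 3 (α = 6): (6−3)(6−9)(6−2)(6−10) = 3·(−3)·4·(−4) = 144 ≡ 1, so v_3 = 1^{−1} = 1 (mod 11).
  i = 4 (α = 2): (2−3)(2−9)(2−6)(2−10) = (−1)·(−7)·(−4)·(−8) = 224 ≡ 4, so v_4 = 4^{−1} = 3 (mod 11).
  i = 5 (α = 10): (10−3)(10−9)(10−6)(10−2) = 7·1·4·8 = 224 ≡ 4, so v_5 = 4^{−1} = 3 (mod 11).
  v = [2, 2, 1, 3, 3].
Step 2: syndromes of r = [6, 0, 3, 6, 10] (all sums mod 11).
  S_0 = Σ v_i r_i = 2·6 + 2·0 + 1·3 + 3·6 + 3·10 = 63 ≡ 8.
  S_1 = Σ v_i α_i r_i = 2·3·6 + 2·9·0 + 1·6·3 + 3·2·6 + 3·10·10 = 390 ≡ 5.
  α_i^2 mod 11 = [9, 4, 3, 4, 1].
  S_2 = Σ v_i α_i^2 r_i = 2·9·6 + 2·4·0 + 1·3·3 + 3·4·6 + 3·1·10 = 219 ≡ 10.
  S = (8, 5, 10) ≠ 0, so r is not a codeword (an error is present).
Step 3: locate the error. For a single error e at position i, S_ℓ = v_i·e·α_i^ℓ, so α_err = S_1/S_0.
  S_0^{−1} = 8^{−1} = 7 (mod 11), so α_err = 5·7 = 35 ≡ 2 = α_4. Error position i = 4.
  Consistency check: S_2/S_1 = 10·9 = 90 ≡ 2 = α_err ✓ (single-error assumption holds).
Step 4: error magnitude e = S_0/v_4 = S_0·∏_{j≠4}(α_4 − α_j) = 8·4 = 32 ≡ 10 (mod 11).
Step 5: correct position 4: c_4 = r_4 − e = 6 − 10 ≡ 7 (mod 11). Hence c = [6, 0, 3, 7, 10].
  Check: interpolating c through the α_i gives m(x) = 9 + 10·x (degree < 2) with m(α_i) = c_i for every i, so c is indeed a codeword.


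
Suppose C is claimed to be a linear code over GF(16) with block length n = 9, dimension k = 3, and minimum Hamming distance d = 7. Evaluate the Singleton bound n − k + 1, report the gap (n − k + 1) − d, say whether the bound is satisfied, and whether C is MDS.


Singleton RHS = n − k + 1 = 7, slack = 0, bound satisfied, MDS.

Singleton bound: d ≤ n − k + 1.
Here n = 9, k = 3, so n − k + 1 = 7.
Given d = 7, check d ≤ 7: YES.
Slack = (n − k + 1) − d = 0.
The code is MDS (slack = 0).
Description: the claimed parameters are [9, 3, 7]_16; such a code would be MDS (meets Singleton bound).


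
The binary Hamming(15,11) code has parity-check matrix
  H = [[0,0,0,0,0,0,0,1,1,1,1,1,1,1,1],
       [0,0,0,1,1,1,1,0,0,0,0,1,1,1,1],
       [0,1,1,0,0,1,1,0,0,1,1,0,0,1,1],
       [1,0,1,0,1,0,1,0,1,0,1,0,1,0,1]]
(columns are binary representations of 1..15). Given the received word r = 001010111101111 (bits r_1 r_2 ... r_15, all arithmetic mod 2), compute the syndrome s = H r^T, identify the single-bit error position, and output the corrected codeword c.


s = (1, 0, 1, 0)^T, error position = 10, corrected codeword c = 001010111001111

Compute s = H r^T mod 2 one row at a time:
  s_1 = 1 + 1 + 1 + 0 + 1 + 1 + 1 + 1 = 7 ≡ 1 (mod 2).
  s_2 = 0 + 1 + 0 + 1 + 1 + 1 + 1 + 1 = 6 ≡ 0 (mod 2).
  s_3 = 0 + 1 + 0 + 1 + 1 + 0 + 1 + 1 = 5 ≡ 1 (mod 2).
  s_4 = 0 + 1 + 1 + 1 + 1 + 0 + 1 + 1 = 6 ≡ 0 (mod 2).
s = (1, 0, 1, 0)^T — this equals column 10 of H (binary 1010), so error is at position 10.
Correct: flip bit 10 of r = 001010111101111 to get c = 001010111001111.


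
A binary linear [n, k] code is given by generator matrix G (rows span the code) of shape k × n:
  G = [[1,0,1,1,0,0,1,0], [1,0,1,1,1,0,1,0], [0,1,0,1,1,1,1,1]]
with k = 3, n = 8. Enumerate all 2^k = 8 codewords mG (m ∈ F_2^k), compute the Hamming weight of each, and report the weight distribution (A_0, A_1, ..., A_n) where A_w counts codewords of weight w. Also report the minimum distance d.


Weight distribution: A_0 = 1, A_1 = 1, A_4 = 1, A_5 = 3, A_6 = 2. Minimum distance d = 1.

Enumerate all 2^3 = 8 messages m ∈ F_2^3.
For each, compute codeword c = mG in F_2^8, then tally its weight.
  m = 000 → c = 00000000, weight = 0.
  m = 100 → c = 10110010, weight = 4.
  m = 010 → c = 10111010, weight = 5.
  m = 110 → c = 00001000, weight = 1.
  m = 001 → c = 01011111, weight = 6.
  m = 101 → c = 11101101, weight = 6.
  m = 011 → c = 11100101, weight = 5.
  m = 111 → c = 01010111, weight = 5.
Tally weights:
  weight 0: 1 codewords.
  weight 1: 1 codewords.
  weight 4: 1 codewords.
  weight 5: 3 codewords.
  weight 6: 2 codewords.
Minimum distance d = smallest w > 0 with A_w > 0 = 1.
Sanity: Σ A_w = 8 = 2^3 = 8 ✓.


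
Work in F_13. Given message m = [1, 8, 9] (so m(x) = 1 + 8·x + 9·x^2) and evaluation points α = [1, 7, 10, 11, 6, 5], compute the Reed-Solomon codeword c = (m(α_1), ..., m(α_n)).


c = [5, 4, 6, 8, 9, 6]

Message polynomial: m(x) = 1 + 8·x + 9·x^2 (mod 13).
For each evaluation point α_i, compute m(α_i) mod 13:
  α_1 = 1: Horner steps 9 → 4 → 5, so m(1) = 5.
  α_2 = 7: Horner steps 9 → 6 → 4, so m(7) = 4.
  α_3 = 10: Horner steps 9 → 7 → 6, so m(10) = 6.
  α_4 = 11: Horner steps 9 → 3 → 8, so m(11) = 8.
  α_5 = 6: Horner steps 9 → 10 → 9, so m(6) = 9.
  α_6 = 5: Horner steps 9 → 1 → 6, so m(5) = 6.
Codeword c = [5, 4, 6, 8, 9, 6] ∈ F_13^6.


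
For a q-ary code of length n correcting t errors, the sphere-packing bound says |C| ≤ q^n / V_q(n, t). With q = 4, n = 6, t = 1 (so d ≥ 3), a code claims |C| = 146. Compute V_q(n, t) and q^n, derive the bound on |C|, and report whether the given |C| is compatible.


V_q(n, t) = 19, q^n = 4096, Hamming bound = 215, |C| = 146 ≤ bound (satisfied).

Step 1: Compute V_q(n, t) = Σ_{j=0}^1 C(n, j) (q−1)^j.
  j = 0: C(6,0)·(3)^0 = 1·1 = 1.
  j = 1: C(6,1)·(3)^1 = 6·3 = 18.
  V_q(n, t) = 1 + 18 = 19.
Step 2: q^n = 4^6 = 4096.
Step 3: Hamming bound ⌊q^n / V_q(n,t)⌋ = ⌊4096/19⌋ = 215.
Step 4: Compare |C| = 146 to 215: satisfied.
The claimed |C| lies below the Hamming bound.


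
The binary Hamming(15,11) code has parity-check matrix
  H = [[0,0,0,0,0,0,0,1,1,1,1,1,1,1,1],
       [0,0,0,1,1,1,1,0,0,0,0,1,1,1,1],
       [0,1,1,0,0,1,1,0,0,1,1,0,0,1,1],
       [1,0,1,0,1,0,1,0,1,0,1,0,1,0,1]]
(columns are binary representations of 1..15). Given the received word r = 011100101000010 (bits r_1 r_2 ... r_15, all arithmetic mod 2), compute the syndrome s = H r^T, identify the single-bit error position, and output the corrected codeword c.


s = (0, 1, 0, 1)^T, error position = 5, corrected codeword c = 011110101000010

Compute s = H r^T mod 2 one row at a time:
  s_1 = 0 + 1 + 0 + 0 + 0 + 0 + 1 + 0 = 2 ≡ 0 (mod 2).
  s_2 = 1 + 0 + 0 + 1 + 0 + 0 + 1 + 0 = 3 ≡ 1 (mod 2).
  s_3 = 1 + 1 + 0 + 1 + 0 + 0 + 1 + 0 = 4 ≡ 0 (mod 2).
  s_4 = 0 + 1 + 0 + 1 + 1 + 0 + 0 + 0 = 3 ≡ 1 (mod 2).
s = (0, 1, 0, 1)^T — this equals column 5 of H (binary 0101), so error is at position 5.
Correct: flip bit 5 of r = 011100101000010 to get c = 011110101000010.


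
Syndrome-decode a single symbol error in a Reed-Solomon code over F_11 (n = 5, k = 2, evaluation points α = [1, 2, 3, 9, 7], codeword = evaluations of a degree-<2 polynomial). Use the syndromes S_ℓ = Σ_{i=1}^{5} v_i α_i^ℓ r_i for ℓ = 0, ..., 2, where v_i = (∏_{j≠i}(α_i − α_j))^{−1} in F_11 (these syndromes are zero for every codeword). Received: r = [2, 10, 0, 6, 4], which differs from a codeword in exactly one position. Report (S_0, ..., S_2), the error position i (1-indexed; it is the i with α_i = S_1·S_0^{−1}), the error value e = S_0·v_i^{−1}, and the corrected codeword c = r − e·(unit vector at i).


S = (6, 6, 6), error at position 1, error magnitude e = 4, c = [9, 10, 0, 6, 4].

Step 1: column multipliers v_i = (∏_{j≠i}(α_i − α_j))^{−1} mod 11.
  i = 1 (α = 1): (1−2)(1−3)(1−9)(1−7) = (−1)·(−2)·(−8)·(−6) = 96 ≡ 8, so v_1 = 8^{−1} = 7 (mod 11).
  i = 2 (α = 2): (2−1)(2−3)(2−9)(2−7) = 1·(−1)·(−7)·(−5) = −35 ≡ 9, so v_2 = 9^{−1} = 5 (mod 11).
  i = 3 (α = 3): (3−1)(3−2)(3−9)(3−7) = 2·1·(−6)·(−4) = 48 ≡ 4, so v_3 = 4^{−1} = 3 (mod 11).
  i = 4 (α = 9): (9−1)(9−2)(9−3)(9−7) = 8·7·6·2 = 672 ≡ 1, so v_4 = 1^{−1} = 1 (mod 11).
  i = 5 (α = 7): (7−1)(7−2)(7−3)(7−9) = 6·5·4·(−2) = −240 ≡ 2, so v_5 = 2^{−1} = 6 (mod 11).
  v = [7, 5, 3, 1, 6].
Step 2: syndromes of r = [2, 10, 0, 6, 4] (all sums mod 11).
  S_0 = Σ v_i r_i = 7·2 + 5·10 + 3·0 + 1·6 + 6·4 = 94 ≡ 6.
  S_1 = Σ v_i α_i r_i = 7·1·2 + 5·2·10 + 3·3·0 + 1·9·6 + 6·7·4 = 336 ≡ 6.
  α_i^2 mod 11 = [1, 4, 9, 4, 5].
  S_2 = Σ v_i α_i^2 r_i = 7·1·2 + 5·4·10 + 3·9·0 + 1·4·6 + 6·5·4 = 358 ≡ 6.
  S = (6, 6, 6) ≠ 0, so r is not a codeword (an error is present).
Step 3: locate the error. For a single error e at position i, S_ℓ = v_i·e·α_i^ℓ, so α_err = S_1/S_0.
  S_0^{−1} = 6^{−1} = 2 (mod 11), so α_err = 6·2 = 12 ≡ 1 = α_1. Error position i = 1.
  Consistency check: S_2/S_1 = 6·2 = 12 ≡ 1 = α_err ✓ (single-error assumption holds).
Step 4: error magnitude e = S_0/v_1 = S_0·∏_{j≠1}(α_1 − α_j) = 6·8 = 48 ≡ 4 (mod 11).
Step 5: correct position 1: c_1 = r_1 − e = 2 − 4 ≡ 9 (mod 11). Hence c = [9, 10, 0, 6, 4].
  Check: interpolating c through the α_i gives m(x) = 8 + 1·x (degree < 2) with m(α_i) = c_i for every i, so c is indeed a codeword.


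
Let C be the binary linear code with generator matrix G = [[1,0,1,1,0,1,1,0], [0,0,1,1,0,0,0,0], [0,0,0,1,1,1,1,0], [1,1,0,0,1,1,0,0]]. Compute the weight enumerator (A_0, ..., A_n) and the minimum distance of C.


Weight distribution: A_0 = 1, A_2 = 1, A_3 = 6, A_4 = 5, A_5 = 2, A_6 = 1. Minimum distance d = 2.

Enumerate all 2^4 = 16 messages m ∈ F_2^4.
For each, compute codeword c = mG in F_2^8, then tally its weight.
  m = 0000 → c = 00000000, weight = 0.
  m = 1000 → c = 10110110, weight = 5.
  m = 0100 → c = 00110000, weight = 2.
  m = 1100 → c = 10000110, weight = 3.
  m = 0010 → c = 00011110, weight = 4.
  m = 1010 → c = 10101000, weight = 3.
  m = 0110 → c = 00101110, weight = 4.
  m = 1110 → c = 10011000, weight = 3.
  m = 0001 → c = 11001100, weight = 4.
  m = 1001 → c = 01111010, weight = 5.
  m = 0101 → c = 11111100, weight = 6.
  m = 1101 → c = 01001010, weight = 3.
  m = 0011 → c = 11010010, weight = 4.
  m = 1011 → c = 01100100, weight = 3.
  m = 0111 → c = 11100010, weight = 4.
  m = 1111 → c = 01010100, weight = 3.
Tally weights:
  weight 0: 1 codewords.
  weight 2: 1 codewords.
  weight 3: 6 codewords.
  weight 4: 5 codewords.
  weight 5: 2 codewords.
  weight 6: 1 codewords.
Minimum distance d = smallest w > 0 with A_w > 0 = 2.
Sanity: Σ A_w = 16 = 2^4 = 16 ✓.


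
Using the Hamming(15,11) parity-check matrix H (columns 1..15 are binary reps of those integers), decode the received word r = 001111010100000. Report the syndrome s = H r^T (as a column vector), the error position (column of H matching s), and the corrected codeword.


s = (0, 1, 1, 0)^T, error position = 6, corrected codeword c = 001110010100000

Compute s = H r^T mod 2 one row at a time:
  s_1 = 1 + 0 + 1 + 0 + 0 + 0 + 0 + 0 = 2 ≡ 0 (mod 2).
  s_2 = 1 + 1 + 1 + 0 + 0 + 0 + 0 + 0 = 3 ≡ 1 (mod 2).
  s_3 = 0 + 1 + 1 + 0 + 1 + 0 + 0 + 0 = 3 ≡ 1 (mod 2).
  s_4 = 0 + 1 + 1 + 0 + 0 + 0 + 0 + 0 = 2 ≡ 0 (mod 2).
s = (0, 1, 1, 0)^T — this equals column 6 of H (binary 0110), so error is at position 6.
Correct: flip bit 6 of r = 001111010100000 to get c = 001110010100000.


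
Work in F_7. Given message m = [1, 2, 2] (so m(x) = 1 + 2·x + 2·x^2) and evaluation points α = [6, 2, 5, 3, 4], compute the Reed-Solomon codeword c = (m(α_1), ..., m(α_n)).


c = [1, 6, 5, 4, 6]

Message polynomial: m(x) = 1 + 2·x + 2·x^2 (mod 7).
For each evaluation point α_i, compute m(α_i) mod 7:
  α_1 = 6: Horner steps 2 → 0 → 1, so m(6) = 1.
  α_2 = 2: Horner steps 2 → 6 → 6, so m(2) = 6.
  α_3 = 5: Horner steps 2 → 5 → 5, so m(5) = 5.
  α_4 = 3: Horner steps 2 → 1 → 4, so m(3) = 4.
  α_5 = 4: Horner steps 2 → 3 → 6, so m(4) = 6.
Codeword c = [1, 6, 5, 4, 6] ∈ F_7^5.


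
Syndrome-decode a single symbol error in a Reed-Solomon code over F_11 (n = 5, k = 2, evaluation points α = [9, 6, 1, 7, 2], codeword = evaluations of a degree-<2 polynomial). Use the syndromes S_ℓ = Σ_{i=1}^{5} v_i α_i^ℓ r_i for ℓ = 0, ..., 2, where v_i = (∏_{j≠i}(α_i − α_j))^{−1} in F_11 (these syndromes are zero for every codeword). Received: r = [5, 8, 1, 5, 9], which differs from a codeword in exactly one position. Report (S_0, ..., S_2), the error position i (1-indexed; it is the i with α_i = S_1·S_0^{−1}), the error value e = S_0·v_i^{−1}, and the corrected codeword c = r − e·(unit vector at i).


S = (1, 9, 4), error at position 1, error magnitude e = 6, c = [10, 8, 1, 5, 9].

Step 1: column multipliers v_i = (∏_{j≠i}(α_i − α_j))^{−1} mod 11.
  i = 1 (α = 9): (9−6)(9−1)(9−7)(9−2) = 3·8·2·7 = 336 ≡ 6, so v_1 = 6^{−1} = 2 (mod 11).
  i = 2 (α = 6): (6−9)(6−1)(6−7)(6−2) = (−3)·5·(−1)·4 = 60 ≡ 5, so v_2 = 5^{−1} = 9 (mod 11).
  i = 3 (α = 1): (1−9)(1−6)(1−7)(1−2) = (−8)·(−5)·(−6)·(−1) = 240 ≡ 9, so v_3 = 9^{−1} = 5 (mod 11).
  i = 4 (α = 7): (7−9)(7−6)(7−1)(7−2) = (−2)·1·6·5 = −60 ≡ 6, so v_4 = 6^{−1} = 2 (mod 11).
  i = 5 (α = 2): (2−9)(2−6)(2−1)(2−7) = (−7)·(−4)·1·(−5) = −140 ≡ 3, so v_5 = 3^{−1} = 4 (mod 11).
  v = [2, 9, 5, 2, 4].
Step 2: syndromes of r = [5, 8, 1, 5, 9] (all sums mod 11).
  S_0 = Σ v_i r_i = 2·5 + 9·8 + 5·1 + 2·5 + 4·9 = 133 ≡ 1.
  S_1 = Σ v_i α_i r_i = 2·9·5 + 9·6·8 + 5·1·1 + 2·7·5 + 4·2·9 = 669 ≡ 9.
  α_i^2 mod 11 = [4, 3, 1, 5, 4].
  S_2 = Σ v_i α_i^2 r_i = 2·4·5 + 9·3·8 + 5·1·1 + 2·5·5 + 4·4·9 = 455 ≡ 4.
  S = (1, 9, 4) ≠ 0, so r is not a codeword (an error is present).
Step 3: locate the error. For a single error e at position i, S_ℓ = v_i·e·α_i^ℓ, so α_err = S_1/S_0.
  S_0^{−1} = 1^{−1} = 1 (mod 11), so α_err = 9·1 = 9 ≡ 9 = α_1. Error position i = 1.
  Consistency check: S_2/S_1 = 4·5 = 20 ≡ 9 = α_err ✓ (single-error assumption holds).
Step 4: error magnitude e = S_0/v_1 = S_0·∏_{j≠1}(α_1 − α_j) = 1·6 = 6 ≡ 6 (mod 11).
Step 5: correct position 1: c_1 = r_1 − e = 5 − 6 ≡ 10 (mod 11). Hence c = [10, 8, 1, 5, 9].
  Check: interpolating c through the α_i gives m(x) = 4 + 8·x (degree < 2) with m(α_i) = c_i for every i, so c is indeed a codeword.


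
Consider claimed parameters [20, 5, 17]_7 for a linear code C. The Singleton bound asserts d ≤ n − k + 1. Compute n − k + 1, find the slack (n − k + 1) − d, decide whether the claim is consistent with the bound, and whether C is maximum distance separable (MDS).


Singleton RHS = n − k + 1 = 16, slack = -1, bound violated (no such code; not MDS).

Singleton bound: d ≤ n − k + 1.
Here n = 20, k = 5, so n − k + 1 = 16.
Given d = 17, check d ≤ 16: NO.
Slack = (n − k + 1) − d = -1.
The slack is negative: d = 17 exceeds n − k + 1 = 16 by 1, so the Singleton bound is violated and no linear [20, 5, 17]_7 code can exist. In particular it is not MDS (MDS requires d = n − k + 1 exactly).
Description: the claimed parameters are [20, 5, 17]_7; such a code would be impossible (violates the Singleton bound).


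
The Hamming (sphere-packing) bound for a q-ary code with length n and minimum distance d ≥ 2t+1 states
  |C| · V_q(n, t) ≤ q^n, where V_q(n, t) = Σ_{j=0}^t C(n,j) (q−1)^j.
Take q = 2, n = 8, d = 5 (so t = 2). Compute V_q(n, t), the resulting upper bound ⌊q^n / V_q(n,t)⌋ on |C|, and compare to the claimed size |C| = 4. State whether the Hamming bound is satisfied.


V_q(n, t) = 37, q^n = 256, Hamming bound = 6, |C| = 4 ≤ bound (satisfied).

Step 1: Compute V_q(n, t) = Σ_{j=0}^2 C(n, j) (q−1)^j.
  j = 0: C(8,0)·(1)^0 = 1·1 = 1.
  j = 1: C(8,1)·(1)^1 = 8·1 = 8.
  j = 2: C(8,2)·(1)^2 = 28·1 = 28.
  V_q(n, t) = 1 + 8 + 28 = 37.
Step 2: q^n = 2^8 = 256.
Step 3: Hamming bound ⌊q^n / V_q(n,t)⌋ = ⌊256/37⌋ = 6.
Step 4: Compare |C| = 4 to 6: satisfied.
The claimed |C| lies below the Hamming bound.


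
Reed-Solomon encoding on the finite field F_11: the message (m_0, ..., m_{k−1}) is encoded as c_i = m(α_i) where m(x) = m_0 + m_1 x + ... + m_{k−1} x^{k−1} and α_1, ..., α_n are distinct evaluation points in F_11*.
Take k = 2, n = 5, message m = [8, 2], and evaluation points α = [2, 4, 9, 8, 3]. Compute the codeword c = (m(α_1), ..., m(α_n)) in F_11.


c = [1, 5, 4, 2, 3]

Message polynomial: m(x) = 8 + 2·x (mod 11).
For each evaluation point α_i, compute m(α_i) mod 11:
  α_1 = 2: Horner steps 2 → 1, so m(2) = 1.
  α_2 = 4: Horner steps 2 → 5, so m(4) = 5.
  α_3 = 9: Horner steps 2 → 4, so m(9) = 4.
  α_4 = 8: Horner steps 2 → 2, so m(8) = 2.
  α_5 = 3: Horner steps 2 → 3, so m(3) = 3.
Codeword c = [1, 5, 4, 2, 3] ∈ F_11^5.


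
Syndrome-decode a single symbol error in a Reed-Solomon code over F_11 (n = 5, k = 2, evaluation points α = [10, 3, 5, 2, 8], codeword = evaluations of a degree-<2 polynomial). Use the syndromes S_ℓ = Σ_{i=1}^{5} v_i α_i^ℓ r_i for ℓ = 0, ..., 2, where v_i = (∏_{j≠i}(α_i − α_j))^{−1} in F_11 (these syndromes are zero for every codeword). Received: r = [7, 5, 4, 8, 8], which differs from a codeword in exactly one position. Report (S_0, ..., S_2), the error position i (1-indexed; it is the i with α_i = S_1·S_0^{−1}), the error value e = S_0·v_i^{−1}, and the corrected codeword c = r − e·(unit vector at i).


S = (8, 5, 10), error at position 4, error magnitude e = 8, c = [7, 5, 4, 0, 8].

Step 1: column multipliers v_i = (∏_{j≠i}(α_i − α_j))^{−1} mod 11.
  i = 1 (α = 10): (10−3)(10−5)(10−2)(10−8) = 7·5·8·2 = 560 ≡ 10, so v_1 = 10^{−1} = 10 (mod 11).
  i = 2 (α = 3): (3−10)(3−5)(3−2)(3−8) = (−7)·(−2)·1·(−5) = −70 ≡ 7, so v_2 = 7^{−1} = 8 (mod 11).
  i = 3 (α = 5): (5−10)(5−3)(5−2)(5−8) = (−5)·2·3·(−3) = 90 ≡ 2, so v_3 = 2^{−1} = 6 (mod 11).
  i = 4 (α = 2): (2−10)(2−3)(2−5)(2−8) = (−8)·(−1)·(−3)·(−6) = 144 ≡ 1, so v_4 = 1^{−1} = 1 (mod 11).
  i = 5 (α = 8): (8−10)(8−3)(8−5)(8−2) = (−2)·5·3·6 = −180 ≡ 7, so v_5 = 7^{−1} = 8 (mod 11).
  v = [10, 8, 6, 1, 8].
Step 2: syndromes of r = [7, 5, 4, 8, 8] (all sums mod 11).
  S_0 = Σ v_i r_i = 10·7 + 8·5 + 6·4 + 1·8 + 8·8 = 206 ≡ 8.
  S_1 = Σ v_i α_i r_i = 10·10·7 + 8·3·5 + 6·5·4 + 1·2·8 + 8·8·8 = 1468 ≡ 5.
  α_i^2 mod 11 = [1, 9, 3, 4, 9].
  S_2 = Σ v_i α_i^2 r_i = 10·1·7 + 8·9·5 + 6·3·4 + 1·4·8 + 8·9·8 = 1110 ≡ 10.
  S = (8, 5, 10) ≠ 0, so r is not a codeword (an error is present).
Step 3: locate the error. For a single error e at position i, S_ℓ = v_i·e·α_i^ℓ, so α_err = S_1/S_0.
  S_0^{−1} = 8^{−1} = 7 (mod 11), so α_err = 5·7 = 35 ≡ 2 = α_4. Error position i = 4.
  Consistency check: S_2/S_1 = 10·9 = 90 ≡ 2 = α_err ✓ (single-error assumption holds).
Step 4: error magnitude e = S_0/v_4 = S_0·∏_{j≠4}(α_4 − α_j) = 8·1 = 8 ≡ 8 (mod 11).
Step 5: correct position 4: c_4 = r_4 − e = 8 − 8 ≡ 0 (mod 11). Hence c = [7, 5, 4, 0, 8].
  Check: interpolating c through the α_i gives m(x) = 1 + 5·x (degree < 2) with m(α_i) = c_i for every i, so c is indeed a codeword.


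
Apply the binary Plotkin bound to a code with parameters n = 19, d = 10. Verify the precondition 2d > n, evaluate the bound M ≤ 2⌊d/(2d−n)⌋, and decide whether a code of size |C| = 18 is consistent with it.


Plotkin bound M ≤ 20; given |C| = 18 ≤ bound (satisfied).

Check applicability: 2d = 20, n = 19.
2d − n = 1 > 0, so Plotkin applies.
Compute d/(2d−n) = 10/1 ≈ 10.0000.
⌊d/(2d−n)⌋ = 10.
Plotkin bound: M ≤ 2·10 = 20.
Given |C| = 18, check: satisfied.
This |C| is below the Plotkin bound.


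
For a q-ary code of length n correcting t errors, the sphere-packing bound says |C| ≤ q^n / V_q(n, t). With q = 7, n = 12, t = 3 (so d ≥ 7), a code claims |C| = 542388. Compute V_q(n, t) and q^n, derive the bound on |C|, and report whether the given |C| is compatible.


V_q(n, t) = 49969, q^n = 13841287201, Hamming bound = 276997, |C| = 542388 > bound (violated).

Step 1: Compute V_q(n, t) = Σ_{j=0}^3 C(n, j) (q−1)^j.
  j = 0: C(12,0)·(6)^0 = 1·1 = 1.
  j = 1: C(12,1)·(6)^1 = 12·6 = 72.
  j = 2: C(12,2)·(6)^2 = 66·36 = 2376.
  j = 3: C(12,3)·(6)^3 = 220·216 = 47520.
  V_q(n, t) = 1 + 72 + 2376 + 47520 = 49969.
Step 2: q^n = 7^12 = 13841287201.
Step 3: Hamming bound ⌊q^n / V_q(n,t)⌋ = ⌊13841287201/49969⌋ = 276997.
Step 4: Compare |C| = 542388 to 276997: violated.
The claimed |C| lies above the Hamming bound, so no 7-ary code of length 12 with d ≥ 7 can have 542388 codewords.


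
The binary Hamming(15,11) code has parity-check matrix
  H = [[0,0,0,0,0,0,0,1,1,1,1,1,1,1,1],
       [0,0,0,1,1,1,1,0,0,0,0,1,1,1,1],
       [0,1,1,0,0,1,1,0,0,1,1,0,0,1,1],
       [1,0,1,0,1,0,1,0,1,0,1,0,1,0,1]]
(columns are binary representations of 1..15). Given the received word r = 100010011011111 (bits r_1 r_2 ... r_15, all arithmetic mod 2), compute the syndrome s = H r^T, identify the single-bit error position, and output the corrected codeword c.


s = (1, 1, 1, 0)^T, error position = 14, corrected codeword c = 100010011011101

Compute s = H r^T mod 2 one row at a time:
  s_1 = 1 + 1 + 0 + 1 + 1 + 1 + 1 + 1 = 7 ≡ 1 (mod 2).
  s_2 = 0 + 1 + 0 + 0 + 1 + 1 + 1 + 1 = 5 ≡ 1 (mod 2).
  s_3 = 0 + 0 + 0 + 0 + 0 + 1 + 1 + 1 = 3 ≡ 1 (mod 2).
  s_4 = 1 + 0 + 1 + 0 + 1 + 1 + 1 + 1 = 6 ≡ 0 (mod 2).
s = (1, 1, 1, 0)^T — this equals column 14 of H (binary 1110), so error is at position 14.
Correct: flip bit 14 of r = 100010011011111 to get c = 100010011011101.


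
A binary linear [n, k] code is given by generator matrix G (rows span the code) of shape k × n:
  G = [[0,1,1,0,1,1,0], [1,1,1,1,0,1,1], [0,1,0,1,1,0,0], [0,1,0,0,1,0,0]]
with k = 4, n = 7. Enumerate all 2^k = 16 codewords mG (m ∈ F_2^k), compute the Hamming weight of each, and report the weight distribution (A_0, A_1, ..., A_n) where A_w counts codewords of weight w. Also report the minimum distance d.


Weight distribution: A_0 = 1, A_1 = 1, A_2 = 2, A_3 = 4, A_4 = 3, A_5 = 3, A_6 = 2. Minimum distance d = 1.

Enumerate all 2^4 = 16 messages m ∈ F_2^4.
For each, compute codeword c = mG in F_2^7, then tally its weight.
  m = 0000 → c = 0000000, weight = 0.
  m = 1000 → c = 0110110, weight = 4.
  m = 0100 → c = 1111011, weight = 6.
  m = 1100 → c = 1001101, weight = 4.
  m = 0010 → c = 0101100, weight = 3.
  m = 1010 → c = 0011010, weight = 3.
  m = 0110 → c = 1010111, weight = 5.
  m = 1110 → c = 1100001, weight = 3.
  m = 0001 → c = 0100100, weight = 2.
  m = 1001 → c = 0010010, weight = 2.
  m = 0101 → c = 1011111, weight = 6.
  m = 1101 → c = 1101001, weight = 4.
  m = 0011 → c = 0001000, weight = 1.
  m = 1011 → c = 0111110, weight = 5.
  m = 0111 → c = 1110011, weight = 5.
  m = 1111 → c = 1000101, weight = 3.
Tally weights:
  weight 0: 1 codewords.
  weight 1: 1 codewords.
  weight 2: 2 codewords.
  weight 3: 4 codewords.
  weight 4: 3 codewords.
  weight 5: 3 codewords.
  weight 6: 2 codewords.
Minimum distance d = smallest w > 0 with A_w > 0 = 1.
Sanity: Σ A_w = 16 = 2^4 = 16 ✓.


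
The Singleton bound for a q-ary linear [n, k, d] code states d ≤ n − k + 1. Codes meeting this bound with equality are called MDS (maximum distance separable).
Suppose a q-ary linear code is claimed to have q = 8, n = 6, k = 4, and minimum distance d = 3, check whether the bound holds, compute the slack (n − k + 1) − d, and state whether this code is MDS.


Singleton RHS = n − k + 1 = 3, slack = 0, bound satisfied, MDS.

Singleton bound: d ≤ n − k + 1.
Here n = 6, k = 4, so n − k + 1 = 3.
Given d = 3, check d ≤ 3: YES.
Slack = (n − k + 1) − d = 0.
The code is MDS (slack = 0).
Description: the claimed parameters are [6, 4, 3]_8; such a code would be MDS (meets Singleton bound).


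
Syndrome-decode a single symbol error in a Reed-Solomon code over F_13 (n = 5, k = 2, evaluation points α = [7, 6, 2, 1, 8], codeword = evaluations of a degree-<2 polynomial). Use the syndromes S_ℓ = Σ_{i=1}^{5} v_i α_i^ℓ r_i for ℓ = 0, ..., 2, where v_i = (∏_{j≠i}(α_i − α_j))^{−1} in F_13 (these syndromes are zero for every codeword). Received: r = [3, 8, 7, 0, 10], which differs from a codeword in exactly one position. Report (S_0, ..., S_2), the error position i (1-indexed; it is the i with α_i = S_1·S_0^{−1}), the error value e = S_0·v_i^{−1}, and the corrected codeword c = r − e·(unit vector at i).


S = (12, 7, 3), error at position 2, error magnitude e = 12, c = [3, 9, 7, 0, 10].

Step 1: column multipliers v_i = (∏_{j≠i}(α_i − α_j))^{−1} mod 13.
  i = 1 (α = 7): (7−6)(7−2)(7−1)(7−8) = 1·5·6·(−1) = −30 ≡ 9, so v_1 = 9^{−1} = 3 (mod 13).
  i = 2 (α = 6): (6−7)(6−2)(6−1)(6−8) = (−1)·4·5·(−2) = 40 ≡ 1, so v_2 = 1^{−1} = 1 (mod 13).
  i = 3 (α = 2): (2−7)(2−6)(2−1)(2−8) = (−5)·(−4)·1·(−6) = −120 ≡ 10, so v_3 = 10^{−1} = 4 (mod 13).
  i = 4 (α = 1): (1−7)(1−6)(1−2)(1−8) = (−6)·(−5)·(−1)·(−7) = 210 ≡ 2, so v_4 = 2^{−1} = 7 (mod 13).
  i = 5 (α = 8): (8−7)(8−6)(8−2)(8−1) = 1·2·6·7 = 84 ≡ 6, so v_5 = 6^{−1} = 11 (mod 13).
  v = [3, 1, 4, 7, 11].
Step 2: syndromes of r = [3, 8, 7, 0, 10] (all sums mod 13).
  S_0 = Σ v_i r_i = 3·3 + 1·8 + 4·7 + 7·0 + 11·10 = 155 ≡ 12.
  S_1 = Σ v_i α_i r_i = 3·7·3 + 1·6·8 + 4·2·7 + 7·1·0 + 11·8·10 = 1047 ≡ 7.
  α_i^2 mod 13 = [10, 10, 4, 1, 12].
  S_2 = Σ v_i α_i^2 r_i = 3·10·3 + 1·10·8 + 4·4·7 + 7·1·0 + 11·12·10 = 1602 ≡ 3.
  S = (12, 7, 3) ≠ 0, so r is not a codeword (an error is present).
Step 3: locate the error. For a single error e at position i, S_ℓ = v_i·e·α_i^ℓ, so α_err = S_1/S_0.
  S_0^{−1} = 12^{−1} = 12 (mod 13), so α_err = 7·12 = 84 ≡ 6 = α_2. Error position i = 2.
  Consistency check: S_2/S_1 = 3·2 = 6 ≡ 6 = α_err ✓ (single-error assumption holds).
Step 4: error magnitude e = S_0/v_2 = S_0·∏_{j≠2}(α_2 − α_j) = 12·1 = 12 ≡ 12 (mod 13).
Step 5: correct position 2: c_2 = r_2 − e = 8 − 12 ≡ 9 (mod 13). Hence c = [3, 9, 7, 0, 10].
  Check: interpolating c through the α_i gives m(x) = 6 + 7·x (degree < 2) with m(α_i) = c_i for every i, so c is indeed a codeword.


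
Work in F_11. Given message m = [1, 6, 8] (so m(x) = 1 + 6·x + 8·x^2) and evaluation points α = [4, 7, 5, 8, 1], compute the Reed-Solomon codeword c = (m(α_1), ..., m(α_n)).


c = [10, 6, 0, 0, 4]

Message polynomial: m(x) = 1 + 6·x + 8·x^2 (mod 11).
For each evaluation point α_i, compute m(α_i) mod 11:
  α_1 = 4: Horner steps 8 → 5 → 10, so m(4) = 10.
  α_2 = 7: Horner steps 8 → 7 → 6, so m(7) = 6.
  α_3 = 5: Horner steps 8 → 2 → 0, so m(5) = 0.
  α_4 = 8: Horner steps 8 → 4 → 0, so m(8) = 0.
  α_5 = 1: Horner steps 8 → 3 → 4, so m(1) = 4.
Codeword c = [10, 6, 0, 0, 4] ∈ F_11^5.


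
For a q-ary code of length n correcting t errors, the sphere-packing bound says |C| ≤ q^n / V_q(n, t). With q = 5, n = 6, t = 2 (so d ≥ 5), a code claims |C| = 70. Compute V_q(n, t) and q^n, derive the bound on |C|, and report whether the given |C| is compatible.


V_q(n, t) = 265, q^n = 15625, Hamming bound = 58, |C| = 70 > bound (violated).

Step 1: Compute V_q(n, t) = Σ_{j=0}^2 C(n, j) (q−1)^j.
  j = 0: C(6,0)·(4)^0 = 1·1 = 1.
  j = 1: C(6,1)·(4)^1 = 6·4 = 24.
  j = 2: C(6,2)·(4)^2 = 15·16 = 240.
  V_q(n, t) = 1 + 24 + 240 = 265.
Step 2: q^n = 5^6 = 15625.
Step 3: Hamming bound ⌊q^n / V_q(n,t)⌋ = ⌊15625/265⌋ = 58.
Step 4: Compare |C| = 70 to 58: violated.
The claimed |C| lies above the Hamming bound, so no 5-ary code of length 6 with d ≥ 5 can have 70 codewords.


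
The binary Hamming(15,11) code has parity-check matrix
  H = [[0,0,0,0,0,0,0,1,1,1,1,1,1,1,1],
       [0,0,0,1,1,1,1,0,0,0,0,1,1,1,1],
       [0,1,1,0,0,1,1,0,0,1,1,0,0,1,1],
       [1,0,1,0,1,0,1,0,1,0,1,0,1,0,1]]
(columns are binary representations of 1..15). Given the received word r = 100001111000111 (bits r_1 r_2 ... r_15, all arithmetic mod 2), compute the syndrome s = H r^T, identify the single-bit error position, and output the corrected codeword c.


s = (1, 1, 0, 1)^T, error position = 13, corrected codeword c = 100001111000011

Compute s = H r^T mod 2 one row at a time:
  s_1 = 1 + 1 + 0 + 0 + 0 + 1 + 1 + 1 = 5 ≡ 1 (mod 2).
  s_2 = 0 + 0 + 1 + 1 + 0 + 1 + 1 + 1 = 5 ≡ 1 (mod 2).
  s_3 = 0 + 0 + 1 + 1 + 0 + 0 + 1 + 1 = 4 ≡ 0 (mod 2).
  s_4 = 1 + 0 + 0 + 1 + 1 + 0 + 1 + 1 = 5 ≡ 1 (mod 2).
s = (1, 1, 0, 1)^T — this equals column 13 of H (binary 1101), so error is at position 13.
Correct: flip bit 13 of r = 100001111000111 to get c = 100001111000011.


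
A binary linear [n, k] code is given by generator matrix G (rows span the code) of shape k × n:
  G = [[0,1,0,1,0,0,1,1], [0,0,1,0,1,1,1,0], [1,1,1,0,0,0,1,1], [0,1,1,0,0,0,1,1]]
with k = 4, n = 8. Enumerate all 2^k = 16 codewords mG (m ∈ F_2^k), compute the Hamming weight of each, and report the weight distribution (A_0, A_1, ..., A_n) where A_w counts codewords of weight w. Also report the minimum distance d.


Weight distribution: A_0 = 1, A_1 = 1, A_2 = 1, A_3 = 1, A_4 = 5, A_5 = 5, A_6 = 1, A_7 = 1. Minimum distance d = 1.

Enumerate all 2^4 = 16 messages m ∈ F_2^4.
For each, compute codeword c = mG in F_2^8, then tally its weight.
  m = 0000 → c = 00000000, weight = 0.
  m = 1000 → c = 01010011, weight = 4.
  m = 0100 → c = 00101110, weight = 4.
  m = 1100 → c = 01111101, weight = 6.
  m = 0010 → c = 11100011, weight = 5.
  m = 1010 → c = 10110000, weight = 3.
  m = 0110 → c = 11001101, weight = 5.
  m = 1110 → c = 10011110, weight = 5.
  m = 0001 → c = 01100011, weight = 4.
  m = 1001 → c = 00110000, weight = 2.
  m = 0101 → c = 01001101, weight = 4.
  m = 1101 → c = 00011110, weight = 4.
  m = 0011 → c = 10000000, weight = 1.
  m = 1011 → c = 11010011, weight = 5.
  m = 0111 → c = 10101110, weight = 5.
  m = 1111 → c = 11111101, weight = 7.
Tally weights:
  weight 0: 1 codewords.
  weight 1: 1 codewords.
  weight 2: 1 codewords.
  weight 3: 1 codewords.
  weight 4: 5 codewords.
  weight 5: 5 codewords.
  weight 6: 1 codewords.
  weight 7: 1 codewords.
Minimum distance d = smallest w > 0 with A_w > 0 = 1.
Sanity: Σ A_w = 16 = 2^4 = 16 ✓.


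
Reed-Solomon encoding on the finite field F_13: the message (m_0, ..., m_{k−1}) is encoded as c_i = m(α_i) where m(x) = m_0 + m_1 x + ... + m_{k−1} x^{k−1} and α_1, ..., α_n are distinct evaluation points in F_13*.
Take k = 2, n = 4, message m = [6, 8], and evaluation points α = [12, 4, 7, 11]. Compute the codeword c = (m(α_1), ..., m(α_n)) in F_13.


c = [11, 12, 10, 3]

Message polynomial: m(x) = 6 + 8·x (mod 13).
For each evaluation point α_i, compute m(α_i) mod 13:
  α_1 = 12: Horner steps 8 → 11, so m(12) = 11.
  α_2 = 4: Horner steps 8 → 12, so m(4) = 12.
  α_3 = 7: Horner steps 8 → 10, so m(7) = 10.
  α_4 = 11: Horner steps 8 → 3, so m(11) = 3.
Codeword c = [11, 12, 10, 3] ∈ F_13^4.


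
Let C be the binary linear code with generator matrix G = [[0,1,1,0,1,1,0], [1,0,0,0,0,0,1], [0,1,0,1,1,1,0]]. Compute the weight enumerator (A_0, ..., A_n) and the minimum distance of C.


Weight distribution: A_0 = 1, A_2 = 2, A_4 = 3, A_6 = 2. Minimum distance d = 2.

Enumerate all 2^3 = 8 messages m ∈ F_2^3.
For each, compute codeword c = mG in F_2^7, then tally its weight.
  m = 000 → c = 0000000, weight = 0.
  m = 100 → c = 0110110, weight = 4.
  m = 010 → c = 1000001, weight = 2.
  m = 110 → c = 1110111, weight = 6.
  m = 001 → c = 0101110, weight = 4.
  m = 101 → c = 0011000, weight = 2.
  m = 011 → c = 1101111, weight = 6.
  m = 111 → c = 1011001, weight = 4.
Tally weights:
  weight 0: 1 codewords.
  weight 2: 2 codewords.
  weight 4: 3 codewords.
  weight 6: 2 codewords.
Minimum distance d = smallest w > 0 with A_w > 0 = 2.
Sanity: Σ A_w = 8 = 2^3 = 8 ✓.


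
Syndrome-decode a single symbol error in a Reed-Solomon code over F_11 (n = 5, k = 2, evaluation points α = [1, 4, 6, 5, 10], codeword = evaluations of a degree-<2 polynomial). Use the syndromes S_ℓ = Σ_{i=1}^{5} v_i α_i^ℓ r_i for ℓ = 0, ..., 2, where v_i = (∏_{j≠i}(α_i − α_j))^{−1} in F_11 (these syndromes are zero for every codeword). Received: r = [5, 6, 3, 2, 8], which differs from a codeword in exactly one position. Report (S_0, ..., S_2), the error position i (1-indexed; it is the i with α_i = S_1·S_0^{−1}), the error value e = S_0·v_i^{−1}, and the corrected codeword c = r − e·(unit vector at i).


S = (4, 9, 1), error at position 4, error magnitude e = 3, c = [5, 6, 3, 10, 8].

Step 1: column multipliers v_i = (∏_{j≠i}(α_i − α_j))^{−1} mod 11.
  i = 1 (α = 1): (1−4)(1−6)(1−5)(1−10) = (−3)·(−5)·(−4)·(−9) = 540 ≡ 1, so v_1 = 1^{−1} = 1 (mod 11).
  i = 2 (α = 4): (4−1)(4−6)(4−5)(4−10) = 3·(−2)·(−1)·(−6) = −36 ≡ 8, so v_2 = 8^{−1} = 7 (mod 11).
  i = 3 (α = 6): (6−1)(6−4)(6−5)(6−10) = 5·2·1·(−4) = −40 ≡ 4, so v_3 = 4^{−1} = 3 (mod 11).
  i = 4 (α = 5): (5−1)(5−4)(5−6)(5−10) = 4·1·(−1)·(−5) = 20 ≡ 9, so v_4 = 9^{−1} = 5 (mod 11).
  i = 5 (α = 10): (10−1)(10−4)(10−6)(10−5) = 9·6·4·5 = 1080 ≡ 2, so v_5 = 2^{−1} = 6 (mod 11).
  v = [1, 7, 3, 5, 6].
Step 2: syndromes of r = [5, 6, 3, 2, 8] (all sums mod 11).
  S_0 = Σ v_i r_i = 1·5 + 7·6 + 3·3 + 5·2 + 6·8 = 114 ≡ 4.
  S_1 = Σ v_i α_i r_i = 1·1·5 + 7·4·6 + 3·6·3 + 5·5·2 + 6·10·8 = 757 ≡ 9.
  α_i^2 mod 11 = [1, 5, 3, 3, 1].
  S_2 = Σ v_i α_i^2 r_i = 1·1·5 + 7·5·6 + 3·3·3 + 5·3·2 + 6·1·8 = 320 ≡ 1.
  S = (4, 9, 1) ≠ 0, so r is not a codeword (an error is present).
Step 3: locate the error. For a single error e at position i, S_ℓ = v_i·e·α_i^ℓ, so α_err = S_1/S_0.
  S_0^{−1} = 4^{−1} = 3 (mod 11), so α_err = 9·3 = 27 ≡ 5 = α_4. Error position i = 4.
  Consistency check: S_2/S_1 = 1·5 = 5 ≡ 5 = α_err ✓ (single-error assumption holds).
Step 4: error magnitude e = S_0/v_4 = S_0·∏_{j≠4}(α_4 − α_j) = 4·9 = 36 ≡ 3 (mod 11).
Step 5: correct position 4: c_4 = r_4 − e = 2 − 3 ≡ 10 (mod 11). Hence c = [5, 6, 3, 10, 8].
  Check: interpolating c through the α_i gives m(x) = 1 + 4·x (degree < 2) with m(α_i) = c_i for every i, so c is indeed a codeword.


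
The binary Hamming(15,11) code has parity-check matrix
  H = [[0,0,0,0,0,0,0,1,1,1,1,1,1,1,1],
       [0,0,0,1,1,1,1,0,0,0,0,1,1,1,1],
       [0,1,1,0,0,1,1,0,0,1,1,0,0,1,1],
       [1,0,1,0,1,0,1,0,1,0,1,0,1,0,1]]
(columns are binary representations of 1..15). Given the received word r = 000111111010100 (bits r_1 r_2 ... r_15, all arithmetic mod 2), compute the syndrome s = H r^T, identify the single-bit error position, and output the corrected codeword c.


s = (0, 1, 1, 1)^T, error position = 7, corrected codeword c = 000111011010100

Compute s = H r^T mod 2 one row at a time:
  s_1 = 1 + 1 + 0 + 1 + 0 + 1 + 0 + 0 = 4 ≡ 0 (mod 2).
  s_2 = 1 + 1 + 1 + 1 + 0 + 1 + 0 + 0 = 5 ≡ 1 (mod 2).
  s_3 = 0 + 0 + 1 + 1 + 0 + 1 + 0 + 0 = 3 ≡ 1 (mod 2).
  s_4 = 0 + 0 + 1 + 1 + 1 + 1 + 1 + 0 = 5 ≡ 1 (mod 2).
s = (0, 1, 1, 1)^T — this equals column 7 of H (binary 0111), so error is at position 7.
Correct: flip bit 7 of r = 000111111010100 to get c = 000111011010100.


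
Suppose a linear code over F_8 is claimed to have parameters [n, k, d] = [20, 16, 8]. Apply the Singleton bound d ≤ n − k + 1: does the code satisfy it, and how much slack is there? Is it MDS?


Singleton RHS = n − k + 1 = 5, slack = -3, bound violated (no such code; not MDS).

Singleton bound: d ≤ n − k + 1.
Here n = 20, k = 16, so n − k + 1 = 5.
Given d = 8, check d ≤ 5: NO.
Slack = (n − k + 1) − d = -3.
The slack is negative: d = 8 exceeds n − k + 1 = 5 by 3, so the Singleton bound is violated and no linear [20, 16, 8]_8 code can exist. In particular it is not MDS (MDS requires d = n − k + 1 exactly).
Description: the claimed parameters are [20, 16, 8]_8; such a code would be impossible (violates the Singleton bound).


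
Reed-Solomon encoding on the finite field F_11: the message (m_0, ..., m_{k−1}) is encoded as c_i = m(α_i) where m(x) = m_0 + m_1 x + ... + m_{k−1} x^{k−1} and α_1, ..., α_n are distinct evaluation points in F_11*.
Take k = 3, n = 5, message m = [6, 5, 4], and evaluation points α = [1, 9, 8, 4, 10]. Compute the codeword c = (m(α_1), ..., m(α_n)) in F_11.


c = [4, 1, 5, 2, 5]

Message polynomial: m(x) = 6 + 5·x + 4·x^2 (mod 11).
For each evaluation point α_i, compute m(α_i) mod 11:
  α_1 = 1: Horner steps 4 → 9 → 4, so m(1) = 4.
  α_2 = 9: Horner steps 4 → 8 → 1, so m(9) = 1.
  α_3 = 8: Horner steps 4 → 4 → 5, so m(8) = 5.
  α_4 = 4: Horner steps 4 → 10 → 2, so m(4) = 2.
  α_5 = 10: Horner steps 4 → 1 → 5, so m(10) = 5.
Codeword c = [4, 1, 5, 2, 5] ∈ F_11^5.


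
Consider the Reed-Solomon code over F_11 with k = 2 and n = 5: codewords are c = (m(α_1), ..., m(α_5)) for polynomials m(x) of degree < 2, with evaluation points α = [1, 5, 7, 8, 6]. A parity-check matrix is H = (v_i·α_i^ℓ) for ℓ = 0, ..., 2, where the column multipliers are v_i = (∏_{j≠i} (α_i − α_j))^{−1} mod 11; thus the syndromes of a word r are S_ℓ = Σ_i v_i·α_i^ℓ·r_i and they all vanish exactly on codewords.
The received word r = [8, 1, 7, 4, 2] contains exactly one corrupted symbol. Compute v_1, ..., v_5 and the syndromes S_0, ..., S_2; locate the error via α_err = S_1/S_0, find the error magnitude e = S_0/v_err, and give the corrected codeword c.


S = (7, 5, 2), error at position 3, error magnitude e = 4, c = [8, 1, 3, 4, 2].

Step 1: column multipliers v_i = (∏_{j≠i}(α_i − α_j))^{−1} mod 11.
  i = 1 (α = 1): (1−5)(1−7)(1−8)(1−6) = (−4)·(−6)·(−7)·(−5) = 840 ≡ 4, so v_1 = 4^{−1} = 3 (mod 11).
  i = 2 (α = 5): (5−1)(5−7)(5−8)(5−6) = 4·(−2)·(−3)·(−1) = −24 ≡ 9, so v_2 = 9^{−1} = 5 (mod 11).
  i = 3 (α = 7): (7−1)(7−5)(7−8)(7−6) = 6·2·(−1)·1 = −12 ≡ 10, so v_3 = 10^{−1} = 10 (mod 11).
  i = 4 (α = 8): (8−1)(8−5)(8−7)(8−6) = 7·3·1·2 = 42 ≡ 9, so v_4 = 9^{−1} = 5 (mod 11).
  i = 5 (α = 6): (6−1)(6−5)(6−7)(6−8) = 5·1·(−1)·(−2) = 10 ≡ 10, so v_5 = 10^{−1} = 10 (mod 11).
  v = [3, 5, 10, 5, 10].
Step 2: syndromes of r = [8, 1, 7, 4, 2] (all sums mod 11).
  S_0 = Σ v_i r_i = 3·8 + 5·1 + 10·7 + 5·4 + 10·2 = 139 ≡ 7.
  S_1 = Σ v_i α_i r_i = 3·1·8 + 5·5·1 + 10·7·7 + 5·8·4 + 10·6·2 = 819 ≡ 5.
  α_i^2 mod 11 = [1, 3, 5, 9, 3].
  S_2 = Σ v_i α_i^2 r_i = 3·1·8 + 5·3·1 + 10·5·7 + 5·9·4 + 10·3·2 = 629 ≡ 2.
  S = (7, 5, 2) ≠ 0, so r is not a codeword (an error is present).
Step 3: locate the error. For a single error e at position i, S_ℓ = v_i·e·α_i^ℓ, so α_err = S_1/S_0.
  S_0^{−1} = 7^{−1} = 8 (mod 11), so α_err = 5·8 = 40 ≡ 7 = α_3. Error position i = 3.
  Consistency check: S_2/S_1 = 2·9 = 18 ≡ 7 = α_err ✓ (single-error assumption holds).
Step 4: error magnitude e = S_0/v_3 = S_0·∏_{j≠3}(α_3 − α_j) = 7·10 = 70 ≡ 4 (mod 11).
Step 5: correct position 3: c_3 = r_3 − e = 7 − 4 ≡ 3 (mod 11). Hence c = [8, 1, 3, 4, 2].
  Check: interpolating c through the α_i gives m(x) = 7 + 1·x (degree < 2) with m(α_i) = c_i for every i, so c is indeed a codeword.
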